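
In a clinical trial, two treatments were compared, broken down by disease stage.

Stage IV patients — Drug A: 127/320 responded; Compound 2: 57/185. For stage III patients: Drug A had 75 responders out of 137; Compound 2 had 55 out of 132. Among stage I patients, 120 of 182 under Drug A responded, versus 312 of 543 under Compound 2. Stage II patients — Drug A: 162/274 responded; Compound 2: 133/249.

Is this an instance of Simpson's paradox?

Stage IV: Drug A 127/320 = 39.7%, Compound 2 57/185 = 30.8% → Drug A
Stage III: Drug A 75/137 = 54.7%, Compound 2 55/132 = 41.7% → Drug A
Stage I: Drug A 120/182 = 65.9%, Compound 2 312/543 = 57.5% → Drug A
Stage II: Drug A 162/274 = 59.1%, Compound 2 133/249 = 53.4% → Drug A
Overall: Drug A 484/913 = 53.0%, Compound 2 557/1109 = 50.2% → Drug A
Drug A wins overall and in every disease group — no reversal.

No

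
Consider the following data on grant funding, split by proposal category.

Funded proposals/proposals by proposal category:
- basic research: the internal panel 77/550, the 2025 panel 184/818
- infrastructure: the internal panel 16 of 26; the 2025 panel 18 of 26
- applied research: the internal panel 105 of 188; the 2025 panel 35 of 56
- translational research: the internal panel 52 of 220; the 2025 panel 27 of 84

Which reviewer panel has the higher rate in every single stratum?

Basic research: the internal panel 77/550 = 14.0%, the 2025 panel 184/818 = 22.5% → the 2025 panel
Infrastructure: the internal panel 16/26 = 61.5%, the 2025 panel 18/26 = 69.2% → the 2025 panel
Applied research: the internal panel 105/188 = 55.9%, the 2025 panel 35/56 = 62.5% → the 2025 panel
Translational research: the internal panel 52/220 = 23.6%, the 2025 panel 27/84 = 32.1% → the 2025 panel
The 2025 panel has the higher rate in all 4 groups.

the 2025 panel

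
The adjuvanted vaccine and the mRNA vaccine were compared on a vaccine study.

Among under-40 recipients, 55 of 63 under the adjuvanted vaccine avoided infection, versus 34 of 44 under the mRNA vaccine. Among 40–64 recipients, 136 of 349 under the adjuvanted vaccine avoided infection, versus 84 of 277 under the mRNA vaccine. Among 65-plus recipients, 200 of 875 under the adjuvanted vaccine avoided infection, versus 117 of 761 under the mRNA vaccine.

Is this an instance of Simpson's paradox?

Under-40: the adjuvanted vaccine 55/63 = 87.3%, the mRNA vaccine 34/44 = 77.3% → the adjuvanted vaccine
40–64: the adjuvanted vaccine 136/349 = 39.0%, the mRNA vaccine 84/277 = 30.3% → the adjuvanted vaccine
65-plus: the adjuvanted vaccine 200/875 = 22.9%, the mRNA vaccine 117/761 = 15.4% → the adjuvanted vaccine
Overall: the adjuvanted vaccine 391/1287 = 30.4%, the mRNA vaccine 235/1082 = 21.7% → the adjuvanted vaccine
The adjuvanted vaccine wins overall and in every age group — no reversal.

No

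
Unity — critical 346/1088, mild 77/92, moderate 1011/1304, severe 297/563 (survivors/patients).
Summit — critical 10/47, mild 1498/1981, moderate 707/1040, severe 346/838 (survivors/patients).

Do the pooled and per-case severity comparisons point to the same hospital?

No

Critical: Unity 346/1088 = 31.8%, Summit 10/47 = 21.3% → Unity
Mild: Unity 77/92 = 83.7%, Summit 1498/1981 = 75.6% → Unity
Moderate: Unity 1011/1304 = 77.5%, Summit 707/1040 = 68.0% → Unity
Severe: Unity 297/563 = 52.8%, Summit 346/838 = 41.3% → Unity
Overall: Unity 1731/3047 = 56.8%, Summit 2561/3906 = 65.6% → Summit
Unity wins each case group but Summit wins overall — the comparison reverses. Unity's patients skew toward critical, which has a lower base rate.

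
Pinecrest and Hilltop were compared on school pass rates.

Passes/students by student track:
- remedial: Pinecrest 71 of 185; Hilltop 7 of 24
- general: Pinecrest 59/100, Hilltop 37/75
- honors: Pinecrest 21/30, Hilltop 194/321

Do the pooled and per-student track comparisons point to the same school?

No

Remedial: Pinecrest 71/185 = 38.4%, Hilltop 7/24 = 29.2% → Pinecrest
General: Pinecrest 59/100 = 59.0%, Hilltop 37/75 = 49.3% → Pinecrest
Honors: Pinecrest 21/30 = 70.0%, Hilltop 194/321 = 60.4% → Pinecrest
Overall: Pinecrest 151/315 = 47.9%, Hilltop 238/420 = 56.7% → Hilltop
Pinecrest wins each student group but Hilltop wins overall — the comparison reverses. Pinecrest's students skew toward remedial, which has a lower base rate.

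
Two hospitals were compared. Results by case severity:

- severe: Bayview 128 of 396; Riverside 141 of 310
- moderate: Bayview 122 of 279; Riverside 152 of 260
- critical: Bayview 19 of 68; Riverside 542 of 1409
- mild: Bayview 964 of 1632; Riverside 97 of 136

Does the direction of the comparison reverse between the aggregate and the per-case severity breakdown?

Yes

Severe: Bayview 128/396 = 32.3%, Riverside 141/310 = 45.5% → Riverside
Moderate: Bayview 122/279 = 43.7%, Riverside 152/260 = 58.5% → Riverside
Critical: Bayview 19/68 = 27.9%, Riverside 542/1409 = 38.5% → Riverside
Mild: Bayview 964/1632 = 59.1%, Riverside 97/136 = 71.3% → Riverside
Overall: Bayview 1233/2375 = 51.9%, Riverside 932/2115 = 44.1% → Bayview
Riverside wins each case group but Bayview wins overall — the comparison reverses. Riverside's patients skew toward critical, which has a lower base rate.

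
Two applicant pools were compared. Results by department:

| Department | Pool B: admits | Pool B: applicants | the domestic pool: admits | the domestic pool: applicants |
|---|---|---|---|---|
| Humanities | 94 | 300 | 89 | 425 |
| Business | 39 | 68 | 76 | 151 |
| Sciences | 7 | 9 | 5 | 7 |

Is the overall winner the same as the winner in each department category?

Humanities: Pool B 94/300 = 31.3%, the domestic pool 89/425 = 20.9% → Pool B
Business: Pool B 39/68 = 57.4%, the domestic pool 76/151 = 50.3% → Pool B
Sciences: Pool B 7/9 = 77.8%, the domestic pool 5/7 = 71.4% → Pool B
Overall: Pool B 140/377 = 37.1%, the domestic pool 170/583 = 29.2% → Pool B
Pool B wins overall and in every department group — no reversal.

Yes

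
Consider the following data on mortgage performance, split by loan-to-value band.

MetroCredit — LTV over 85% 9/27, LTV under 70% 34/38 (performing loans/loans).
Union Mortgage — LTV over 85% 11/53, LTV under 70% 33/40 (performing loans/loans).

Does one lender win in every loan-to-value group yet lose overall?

LTV over 85%: MetroCredit 9/27 = 33.3%, Union Mortgage 11/53 = 20.8% → MetroCredit
LTV under 70%: MetroCredit 34/38 = 89.5%, Union Mortgage 33/40 = 82.5% → MetroCredit
Overall: MetroCredit 43/65 = 66.2%, Union Mortgage 44/93 = 47.3% → MetroCredit
MetroCredit wins overall and in every loan-to-value group — no reversal.

No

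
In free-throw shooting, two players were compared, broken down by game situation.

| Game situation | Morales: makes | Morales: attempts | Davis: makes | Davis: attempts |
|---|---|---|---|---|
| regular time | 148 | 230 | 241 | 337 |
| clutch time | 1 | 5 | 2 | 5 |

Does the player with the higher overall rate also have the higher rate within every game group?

Regular time: Morales 148/230 = 64.3%, Davis 241/337 = 71.5% → Davis
Clutch time: Morales 1/5 = 20.0%, Davis 2/5 = 40.0% → Davis
Overall: Morales 149/235 = 63.4%, Davis 243/342 = 71.1% → Davis
Davis wins overall and in every game group — no reversal.

Yes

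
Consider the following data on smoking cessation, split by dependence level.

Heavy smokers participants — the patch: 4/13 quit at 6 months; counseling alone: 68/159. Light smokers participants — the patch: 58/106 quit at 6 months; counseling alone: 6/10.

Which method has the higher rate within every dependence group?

Heavy smokers: the patch 4/13 = 30.8%, counseling alone 68/159 = 42.8% → counseling alone
Light smokers: the patch 58/106 = 54.7%, counseling alone 6/10 = 60.0% → counseling alone
Counseling alone has the higher rate in both groups.

counseling alone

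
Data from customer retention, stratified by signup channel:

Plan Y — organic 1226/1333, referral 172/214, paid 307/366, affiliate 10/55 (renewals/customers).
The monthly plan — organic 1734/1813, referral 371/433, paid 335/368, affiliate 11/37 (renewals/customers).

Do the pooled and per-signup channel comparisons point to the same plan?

Yes

Organic: Plan Y 1226/1333 = 92.0%, the monthly plan 1734/1813 = 95.6% → the monthly plan
Referral: Plan Y 172/214 = 80.4%, the monthly plan 371/433 = 85.7% → the monthly plan
Paid: Plan Y 307/366 = 83.9%, the monthly plan 335/368 = 91.0% → the monthly plan
Affiliate: Plan Y 10/55 = 18.2%, the monthly plan 11/37 = 29.7% → the monthly plan
Overall: Plan Y 1715/1968 = 87.1%, the monthly plan 2451/2651 = 92.5% → the monthly plan
The monthly plan wins overall and in every signup group — no reversal.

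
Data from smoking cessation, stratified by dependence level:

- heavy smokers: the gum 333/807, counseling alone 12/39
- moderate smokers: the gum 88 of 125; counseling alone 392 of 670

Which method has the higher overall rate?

counseling alone

Heavy smokers: the gum 333/807 = 41.3%, counseling alone 12/39 = 30.8% → the gum
Moderate smokers: the gum 88/125 = 70.4%, counseling alone 392/670 = 58.5% → the gum
Overall: the gum 421/932 = 45.2%, counseling alone 404/709 = 57.0% → counseling alone
(The gum wins every dependence group but counseling alone wins overall — the gum's participants skew toward the low-rate heavy smokers group.)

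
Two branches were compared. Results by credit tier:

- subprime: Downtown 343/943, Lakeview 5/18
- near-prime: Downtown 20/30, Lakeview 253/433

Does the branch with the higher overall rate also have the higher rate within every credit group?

Subprime: Downtown 343/943 = 36.4%, Lakeview 5/18 = 27.8% → Downtown
Near-prime: Downtown 20/30 = 66.7%, Lakeview 253/433 = 58.4% → Downtown
Overall: Downtown 363/973 = 37.3%, Lakeview 258/451 = 57.2% → Lakeview
Downtown wins each credit group but Lakeview wins overall — the comparison reverses. Downtown's applications skew toward subprime, which has a lower base rate.

No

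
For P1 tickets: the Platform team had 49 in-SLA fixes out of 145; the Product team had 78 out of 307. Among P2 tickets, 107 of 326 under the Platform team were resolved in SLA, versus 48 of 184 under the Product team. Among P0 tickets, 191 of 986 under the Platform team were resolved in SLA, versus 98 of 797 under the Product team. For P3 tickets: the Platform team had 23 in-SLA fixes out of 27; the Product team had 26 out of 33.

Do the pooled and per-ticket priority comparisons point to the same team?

P1: the Platform team 49/145 = 33.8%, the Product team 78/307 = 25.4% → the Platform team
P2: the Platform team 107/326 = 32.8%, the Product team 48/184 = 26.1% → the Platform team
P0: the Platform team 191/986 = 19.4%, the Product team 98/797 = 12.3% → the Platform team
P3: the Platform team 23/27 = 85.2%, the Product team 26/33 = 78.8% → the Platform team
Overall: the Platform team 370/1484 = 24.9%, the Product team 250/1321 = 18.9% → the Platform team
The Platform team wins overall and in every ticket group — no reversal.

Yes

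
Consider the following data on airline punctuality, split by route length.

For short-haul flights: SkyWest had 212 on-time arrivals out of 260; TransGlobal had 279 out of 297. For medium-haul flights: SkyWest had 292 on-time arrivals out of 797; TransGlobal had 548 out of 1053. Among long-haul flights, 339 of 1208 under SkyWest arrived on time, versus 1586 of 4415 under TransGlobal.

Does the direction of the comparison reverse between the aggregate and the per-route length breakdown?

Short-haul: SkyWest 212/260 = 81.5%, TransGlobal 279/297 = 93.9% → TransGlobal
Medium-haul: SkyWest 292/797 = 36.6%, TransGlobal 548/1053 = 52.0% → TransGlobal
Long-haul: SkyWest 339/1208 = 28.1%, TransGlobal 1586/4415 = 35.9% → TransGlobal
Overall: SkyWest 843/2265 = 37.2%, TransGlobal 2413/5765 = 41.9% → TransGlobal
TransGlobal wins overall and in every route group — no reversal.

No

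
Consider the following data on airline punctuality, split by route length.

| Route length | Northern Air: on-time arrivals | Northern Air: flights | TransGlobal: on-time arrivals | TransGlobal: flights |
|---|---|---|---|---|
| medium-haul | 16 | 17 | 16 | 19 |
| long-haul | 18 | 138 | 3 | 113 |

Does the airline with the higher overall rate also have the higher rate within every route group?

Yes

Medium-haul: Northern Air 16/17 = 94.1%, TransGlobal 16/19 = 84.2% → Northern Air
Long-haul: Northern Air 18/138 = 13.0%, TransGlobal 3/113 = 2.7% → Northern Air
Overall: Northern Air 34/155 = 21.9%, TransGlobal 19/132 = 14.4% → Northern Air
Northern Air wins overall and in every route group — no reversal.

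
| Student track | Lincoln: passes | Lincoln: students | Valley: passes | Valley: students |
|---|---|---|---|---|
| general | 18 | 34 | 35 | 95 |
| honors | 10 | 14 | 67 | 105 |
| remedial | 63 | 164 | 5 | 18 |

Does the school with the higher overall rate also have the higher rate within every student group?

General: Lincoln 18/34 = 52.9%, Valley 35/95 = 36.8% → Lincoln
Honors: Lincoln 10/14 = 71.4%, Valley 67/105 = 63.8% → Lincoln
Remedial: Lincoln 63/164 = 38.4%, Valley 5/18 = 27.8% → Lincoln
Overall: Lincoln 91/212 = 42.9%, Valley 107/218 = 49.1% → Valley
Lincoln wins each student group but Valley wins overall — the comparison reverses. Lincoln's students skew toward remedial, which has a lower base rate.

No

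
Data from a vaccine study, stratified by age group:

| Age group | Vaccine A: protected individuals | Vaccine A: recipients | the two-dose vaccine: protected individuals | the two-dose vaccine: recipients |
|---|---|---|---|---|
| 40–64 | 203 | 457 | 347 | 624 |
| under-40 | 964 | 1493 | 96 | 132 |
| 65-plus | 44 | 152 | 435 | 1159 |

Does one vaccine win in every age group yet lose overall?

Yes

40–64: Vaccine A 203/457 = 44.4%, the two-dose vaccine 347/624 = 55.6% → the two-dose vaccine
Under-40: Vaccine A 964/1493 = 64.6%, the two-dose vaccine 96/132 = 72.7% → the two-dose vaccine
65-plus: Vaccine A 44/152 = 28.9%, the two-dose vaccine 435/1159 = 37.5% → the two-dose vaccine
Overall: Vaccine A 1211/2102 = 57.6%, the two-dose vaccine 878/1915 = 45.8% → Vaccine A
The two-dose vaccine wins each age group but Vaccine A wins overall — the comparison reverses. The two-dose vaccine's recipients skew toward 65-plus, which has a lower base rate.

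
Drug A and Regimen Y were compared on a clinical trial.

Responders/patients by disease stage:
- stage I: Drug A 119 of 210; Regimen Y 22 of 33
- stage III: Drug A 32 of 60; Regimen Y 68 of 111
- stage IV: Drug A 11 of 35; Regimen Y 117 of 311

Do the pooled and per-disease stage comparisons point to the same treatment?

No

Stage I: Drug A 119/210 = 56.7%, Regimen Y 22/33 = 66.7% → Regimen Y
Stage III: Drug A 32/60 = 53.3%, Regimen Y 68/111 = 61.3% → Regimen Y
Stage IV: Drug A 11/35 = 31.4%, Regimen Y 117/311 = 37.6% → Regimen Y
Overall: Drug A 162/305 = 53.1%, Regimen Y 207/455 = 45.5% → Drug A
Regimen Y wins each disease group but Drug A wins overall — the comparison reverses. Regimen Y's patients skew toward stage IV, which has a lower base rate.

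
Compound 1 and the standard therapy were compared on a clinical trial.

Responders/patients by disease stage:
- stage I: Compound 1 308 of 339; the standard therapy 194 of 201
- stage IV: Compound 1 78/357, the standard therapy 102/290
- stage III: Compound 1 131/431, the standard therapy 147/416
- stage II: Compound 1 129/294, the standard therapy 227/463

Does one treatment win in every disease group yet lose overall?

No

Stage I: Compound 1 308/339 = 90.9%, the standard therapy 194/201 = 96.5% → the standard therapy
Stage IV: Compound 1 78/357 = 21.8%, the standard therapy 102/290 = 35.2% → the standard therapy
Stage III: Compound 1 131/431 = 30.4%, the standard therapy 147/416 = 35.3% → the standard therapy
Stage II: Compound 1 129/294 = 43.9%, the standard therapy 227/463 = 49.0% → the standard therapy
Overall: Compound 1 646/1421 = 45.5%, the standard therapy 670/1370 = 48.9% → the standard therapy
The standard therapy wins overall and in every disease group — no reversal.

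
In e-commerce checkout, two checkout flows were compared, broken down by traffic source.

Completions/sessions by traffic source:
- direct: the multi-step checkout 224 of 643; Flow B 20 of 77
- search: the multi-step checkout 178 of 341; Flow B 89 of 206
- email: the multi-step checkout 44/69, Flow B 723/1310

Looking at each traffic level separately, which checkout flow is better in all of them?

Direct: the multi-step checkout 224/643 = 34.8%, Flow B 20/77 = 26.0% → the multi-step checkout
Search: the multi-step checkout 178/341 = 52.2%, Flow B 89/206 = 43.2% → the multi-step checkout
Email: the multi-step checkout 44/69 = 63.8%, Flow B 723/1310 = 55.2% → the multi-step checkout
The multi-step checkout has the higher rate in all 3 groups.

the multi-step checkout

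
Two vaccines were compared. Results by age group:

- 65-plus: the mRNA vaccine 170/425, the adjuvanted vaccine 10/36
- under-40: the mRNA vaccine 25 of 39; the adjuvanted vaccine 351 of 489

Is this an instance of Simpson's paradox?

No

65-plus: the mRNA vaccine 170/425 = 40.0%, the adjuvanted vaccine 10/36 = 27.8% → the mRNA vaccine
Under-40: the mRNA vaccine 25/39 = 64.1%, the adjuvanted vaccine 351/489 = 71.8% → the adjuvanted vaccine
Overall: the mRNA vaccine 195/464 = 42.0%, the adjuvanted vaccine 361/525 = 68.8% → the adjuvanted vaccine
Neither sweeps: the mRNA vaccine wins 1 of 2 groups, the adjuvanted vaccine wins 1. The adjuvanted vaccine wins overall but not every group — no Simpson reversal.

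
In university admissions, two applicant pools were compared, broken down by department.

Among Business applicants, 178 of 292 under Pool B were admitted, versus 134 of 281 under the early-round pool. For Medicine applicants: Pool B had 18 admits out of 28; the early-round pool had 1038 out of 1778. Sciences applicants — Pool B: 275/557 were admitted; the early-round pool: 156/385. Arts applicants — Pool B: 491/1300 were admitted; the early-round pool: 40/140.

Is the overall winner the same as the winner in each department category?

No

Business: Pool B 178/292 = 61.0%, the early-round pool 134/281 = 47.7% → Pool B
Medicine: Pool B 18/28 = 64.3%, the early-round pool 1038/1778 = 58.4% → Pool B
Sciences: Pool B 275/557 = 49.4%, the early-round pool 156/385 = 40.5% → Pool B
Arts: Pool B 491/1300 = 37.8%, the early-round pool 40/140 = 28.6% → Pool B
Overall: Pool B 962/2177 = 44.2%, the early-round pool 1368/2584 = 52.9% → the early-round pool
Pool B wins each department group but the early-round pool wins overall — the comparison reverses. Pool B's applicants skew toward Arts, which has a lower base rate.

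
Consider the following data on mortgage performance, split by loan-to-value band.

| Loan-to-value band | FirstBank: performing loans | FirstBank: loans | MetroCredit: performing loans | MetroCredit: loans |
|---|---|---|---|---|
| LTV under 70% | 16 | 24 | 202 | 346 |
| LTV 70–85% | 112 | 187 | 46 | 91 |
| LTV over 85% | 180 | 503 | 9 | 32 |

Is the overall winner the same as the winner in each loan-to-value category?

LTV under 70%: FirstBank 16/24 = 66.7%, MetroCredit 202/346 = 58.4% → FirstBank
LTV 70–85%: FirstBank 112/187 = 59.9%, MetroCredit 46/91 = 50.5% → FirstBank
LTV over 85%: FirstBank 180/503 = 35.8%, MetroCredit 9/32 = 28.1% → FirstBank
Overall: FirstBank 308/714 = 43.1%, MetroCredit 257/469 = 54.8% → MetroCredit
FirstBank wins each loan-to-value group but MetroCredit wins overall — the comparison reverses. FirstBank's loans skew toward LTV over 85%, which has a lower base rate.

No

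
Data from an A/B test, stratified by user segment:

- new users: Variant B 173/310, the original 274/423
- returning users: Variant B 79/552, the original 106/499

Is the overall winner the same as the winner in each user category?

New users: Variant B 173/310 = 55.8%, the original 274/423 = 64.8% → the original
Returning users: Variant B 79/552 = 14.3%, the original 106/499 = 21.2% → the original
Overall: Variant B 252/862 = 29.2%, the original 380/922 = 41.2% → the original
The original wins overall and in every user group — no reversal.

Yes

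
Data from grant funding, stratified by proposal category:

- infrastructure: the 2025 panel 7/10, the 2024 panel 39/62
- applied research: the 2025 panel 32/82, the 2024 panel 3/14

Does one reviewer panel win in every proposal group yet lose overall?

Yes

Infrastructure: the 2025 panel 7/10 = 70.0%, the 2024 panel 39/62 = 62.9% → the 2025 panel
Applied research: the 2025 panel 32/82 = 39.0%, the 2024 panel 3/14 = 21.4% → the 2025 panel
Overall: the 2025 panel 39/92 = 42.4%, the 2024 panel 42/76 = 55.3% → the 2024 panel
The 2025 panel wins each proposal group but the 2024 panel wins overall — the comparison reverses. The 2025 panel's proposals skew toward applied research, which has a lower base rate.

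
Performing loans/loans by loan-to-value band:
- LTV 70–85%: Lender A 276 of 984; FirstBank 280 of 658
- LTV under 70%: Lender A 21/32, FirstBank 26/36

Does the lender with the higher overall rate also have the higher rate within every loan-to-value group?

Yes

LTV 70–85%: Lender A 276/984 = 28.0%, FirstBank 280/658 = 42.6% → FirstBank
LTV under 70%: Lender A 21/32 = 65.6%, FirstBank 26/36 = 72.2% → FirstBank
Overall: Lender A 297/1016 = 29.2%, FirstBank 306/694 = 44.1% → FirstBank
FirstBank wins overall and in every loan-to-value group — no reversal.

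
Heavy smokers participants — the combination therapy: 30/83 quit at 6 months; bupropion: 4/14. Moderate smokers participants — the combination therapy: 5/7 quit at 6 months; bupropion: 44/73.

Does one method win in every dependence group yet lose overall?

Yes

Heavy smokers: the combination therapy 30/83 = 36.1%, bupropion 4/14 = 28.6% → the combination therapy
Moderate smokers: the combination therapy 5/7 = 71.4%, bupropion 44/73 = 60.3% → the combination therapy
Overall: the combination therapy 35/90 = 38.9%, bupropion 48/87 = 55.2% → bupropion
The combination therapy wins each dependence group but bupropion wins overall — the comparison reverses. The combination therapy's participants skew toward heavy smokers, which has a lower base rate.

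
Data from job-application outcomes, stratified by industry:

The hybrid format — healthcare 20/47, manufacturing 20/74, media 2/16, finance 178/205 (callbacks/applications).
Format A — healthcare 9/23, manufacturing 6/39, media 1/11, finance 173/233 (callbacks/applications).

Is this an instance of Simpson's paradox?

No

Healthcare: the hybrid format 20/47 = 42.6%, Format A 9/23 = 39.1% → the hybrid format
Manufacturing: the hybrid format 20/74 = 27.0%, Format A 6/39 = 15.4% → the hybrid format
Media: the hybrid format 2/16 = 12.5%, Format A 1/11 = 9.1% → the hybrid format
Finance: the hybrid format 178/205 = 86.8%, Format A 173/233 = 74.2% → the hybrid format
Overall: the hybrid format 220/342 = 64.3%, Format A 189/306 = 61.8% → the hybrid format
The hybrid format wins overall and in every industry group — no reversal.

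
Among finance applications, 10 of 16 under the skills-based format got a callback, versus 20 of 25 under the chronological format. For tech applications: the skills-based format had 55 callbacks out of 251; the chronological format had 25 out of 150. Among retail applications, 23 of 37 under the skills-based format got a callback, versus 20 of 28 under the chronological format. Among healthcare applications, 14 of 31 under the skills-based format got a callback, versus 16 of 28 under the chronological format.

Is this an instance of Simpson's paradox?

No

Finance: the skills-based format 10/16 = 62.5%, the chronological format 20/25 = 80.0% → the chronological format
Tech: the skills-based format 55/251 = 21.9%, the chronological format 25/150 = 16.7% → the skills-based format
Retail: the skills-based format 23/37 = 62.2%, the chronological format 20/28 = 71.4% → the chronological format
Healthcare: the skills-based format 14/31 = 45.2%, the chronological format 16/28 = 57.1% → the chronological format
Overall: the skills-based format 102/335 = 30.4%, the chronological format 81/231 = 35.1% → the chronological format
Neither sweeps: the skills-based format wins 1 of 4 groups, the chronological format wins 3. The chronological format wins overall but not every group — no Simpson reversal.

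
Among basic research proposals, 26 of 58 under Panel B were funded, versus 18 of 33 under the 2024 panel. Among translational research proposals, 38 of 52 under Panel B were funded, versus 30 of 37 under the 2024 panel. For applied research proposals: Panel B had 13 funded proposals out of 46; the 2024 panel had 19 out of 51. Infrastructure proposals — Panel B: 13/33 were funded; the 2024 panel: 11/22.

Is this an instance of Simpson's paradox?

No

Basic research: Panel B 26/58 = 44.8%, the 2024 panel 18/33 = 54.5% → the 2024 panel
Translational research: Panel B 38/52 = 73.1%, the 2024 panel 30/37 = 81.1% → the 2024 panel
Applied research: Panel B 13/46 = 28.3%, the 2024 panel 19/51 = 37.3% → the 2024 panel
Infrastructure: Panel B 13/33 = 39.4%, the 2024 panel 11/22 = 50.0% → the 2024 panel
Overall: Panel B 90/189 = 47.6%, the 2024 panel 78/143 = 54.5% → the 2024 panel
The 2024 panel wins overall and in every proposal group — no reversal.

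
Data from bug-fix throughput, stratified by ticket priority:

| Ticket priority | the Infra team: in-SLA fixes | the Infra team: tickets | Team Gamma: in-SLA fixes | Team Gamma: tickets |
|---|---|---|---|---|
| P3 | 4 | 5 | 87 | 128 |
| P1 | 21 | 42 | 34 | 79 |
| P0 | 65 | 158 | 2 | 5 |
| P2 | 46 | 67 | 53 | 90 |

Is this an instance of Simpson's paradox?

Yes

P3: the Infra team 4/5 = 80.0%, Team Gamma 87/128 = 68.0% → the Infra team
P1: the Infra team 21/42 = 50.0%, Team Gamma 34/79 = 43.0% → the Infra team
P0: the Infra team 65/158 = 41.1%, Team Gamma 2/5 = 40.0% → the Infra team
P2: the Infra team 46/67 = 68.7%, Team Gamma 53/90 = 58.9% → the Infra team
Overall: the Infra team 136/272 = 50.0%, Team Gamma 176/302 = 58.3% → Team Gamma
The Infra team wins each ticket group but Team Gamma wins overall — the comparison reverses. The Infra team's tickets skew toward P0, which has a lower base rate.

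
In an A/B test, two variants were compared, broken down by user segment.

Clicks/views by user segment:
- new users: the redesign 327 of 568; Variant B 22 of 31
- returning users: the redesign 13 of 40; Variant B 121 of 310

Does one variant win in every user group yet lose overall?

Yes

New users: the redesign 327/568 = 57.6%, Variant B 22/31 = 71.0% → Variant B
Returning users: the redesign 13/40 = 32.5%, Variant B 121/310 = 39.0% → Variant B
Overall: the redesign 340/608 = 55.9%, Variant B 143/341 = 41.9% → the redesign
Variant B wins each user group but the redesign wins overall — the comparison reverses. Variant B's views skew toward returning users, which has a lower base rate.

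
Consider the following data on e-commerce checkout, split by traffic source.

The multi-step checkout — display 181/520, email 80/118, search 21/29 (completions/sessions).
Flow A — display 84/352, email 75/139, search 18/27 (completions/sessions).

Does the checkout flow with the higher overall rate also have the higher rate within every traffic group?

Yes

Display: the multi-step checkout 181/520 = 34.8%, Flow A 84/352 = 23.9% → the multi-step checkout
Email: the multi-step checkout 80/118 = 67.8%, Flow A 75/139 = 54.0% → the multi-step checkout
Search: the multi-step checkout 21/29 = 72.4%, Flow A 18/27 = 66.7% → the multi-step checkout
Overall: the multi-step checkout 282/667 = 42.3%, Flow A 177/518 = 34.2% → the multi-step checkout
The multi-step checkout wins overall and in every traffic group — no reversal.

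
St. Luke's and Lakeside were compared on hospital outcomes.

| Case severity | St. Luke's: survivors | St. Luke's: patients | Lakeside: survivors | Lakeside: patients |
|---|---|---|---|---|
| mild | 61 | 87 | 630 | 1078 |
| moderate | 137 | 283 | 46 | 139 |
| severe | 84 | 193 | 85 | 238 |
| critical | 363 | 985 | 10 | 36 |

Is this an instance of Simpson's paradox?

Mild: St. Luke's 61/87 = 70.1%, Lakeside 630/1078 = 58.4% → St. Luke's
Moderate: St. Luke's 137/283 = 48.4%, Lakeside 46/139 = 33.1% → St. Luke's
Severe: St. Luke's 84/193 = 43.5%, Lakeside 85/238 = 35.7% → St. Luke's
Critical: St. Luke's 363/985 = 36.9%, Lakeside 10/36 = 27.8% → St. Luke's
Overall: St. Luke's 645/1548 = 41.7%, Lakeside 771/1491 = 51.7% → Lakeside
St. Luke's wins each case group but Lakeside wins overall — the comparison reverses. St. Luke's's patients skew toward critical, which has a lower base rate.

Yes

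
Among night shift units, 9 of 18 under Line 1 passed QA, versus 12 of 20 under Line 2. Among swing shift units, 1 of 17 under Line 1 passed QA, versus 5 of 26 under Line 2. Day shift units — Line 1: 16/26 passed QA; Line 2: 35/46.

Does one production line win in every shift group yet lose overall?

Night shift: Line 1 9/18 = 50.0%, Line 2 12/20 = 60.0% → Line 2
Swing shift: Line 1 1/17 = 5.9%, Line 2 5/26 = 19.2% → Line 2
Day shift: Line 1 16/26 = 61.5%, Line 2 35/46 = 76.1% → Line 2
Overall: Line 1 26/61 = 42.6%, Line 2 52/92 = 56.5% → Line 2
Line 2 wins overall and in every shift group — no reversal.

No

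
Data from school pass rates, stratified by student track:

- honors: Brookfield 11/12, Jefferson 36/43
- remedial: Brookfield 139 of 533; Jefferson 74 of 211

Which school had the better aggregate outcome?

Honors: Brookfield 11/12 = 91.7%, Jefferson 36/43 = 83.7% → Brookfield
Remedial: Brookfield 139/533 = 26.1%, Jefferson 74/211 = 35.1% → Jefferson
Overall: Brookfield 150/545 = 27.5%, Jefferson 110/254 = 43.3% → Jefferson
(Neither sweeps every student group, but Jefferson has the higher pooled rate.)

Jefferson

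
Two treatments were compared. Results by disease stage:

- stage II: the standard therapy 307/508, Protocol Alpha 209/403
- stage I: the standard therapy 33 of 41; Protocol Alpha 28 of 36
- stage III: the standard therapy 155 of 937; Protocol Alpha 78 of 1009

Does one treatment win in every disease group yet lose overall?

Stage II: the standard therapy 307/508 = 60.4%, Protocol Alpha 209/403 = 51.9% → the standard therapy
Stage I: the standard therapy 33/41 = 80.5%, Protocol Alpha 28/36 = 77.8% → the standard therapy
Stage III: the standard therapy 155/937 = 16.5%, Protocol Alpha 78/1009 = 7.7% → the standard therapy
Overall: the standard therapy 495/1486 = 33.3%, Protocol Alpha 315/1448 = 21.8% → the standard therapy
The standard therapy wins overall and in every disease group — no reversal.

No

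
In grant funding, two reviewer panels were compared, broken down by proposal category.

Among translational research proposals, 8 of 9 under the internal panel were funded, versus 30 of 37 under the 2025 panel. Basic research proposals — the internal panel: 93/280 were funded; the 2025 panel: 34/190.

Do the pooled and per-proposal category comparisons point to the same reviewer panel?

Translational research: the internal panel 8/9 = 88.9%, the 2025 panel 30/37 = 81.1% → the internal panel
Basic research: the internal panel 93/280 = 33.2%, the 2025 panel 34/190 = 17.9% → the internal panel
Overall: the internal panel 101/289 = 34.9%, the 2025 panel 64/227 = 28.2% → the internal panel
The internal panel wins overall and in every proposal group — no reversal.

Yes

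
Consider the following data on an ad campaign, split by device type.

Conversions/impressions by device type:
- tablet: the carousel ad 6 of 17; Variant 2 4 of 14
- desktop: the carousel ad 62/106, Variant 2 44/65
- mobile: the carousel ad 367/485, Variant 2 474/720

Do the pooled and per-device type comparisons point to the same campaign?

No

Tablet: the carousel ad 6/17 = 35.3%, Variant 2 4/14 = 28.6% → the carousel ad
Desktop: the carousel ad 62/106 = 58.5%, Variant 2 44/65 = 67.7% → Variant 2
Mobile: the carousel ad 367/485 = 75.7%, Variant 2 474/720 = 65.8% → the carousel ad
Overall: the carousel ad 435/608 = 71.5%, Variant 2 522/799 = 65.3% → the carousel ad
Neither sweeps: the carousel ad wins 2 of 3 groups, Variant 2 wins 1. The carousel ad wins overall but not every group — no Simpson reversal.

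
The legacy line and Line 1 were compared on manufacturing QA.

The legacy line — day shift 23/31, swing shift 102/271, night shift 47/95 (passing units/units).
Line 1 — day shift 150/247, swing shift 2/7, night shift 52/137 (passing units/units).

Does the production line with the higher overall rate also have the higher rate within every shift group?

No

Day shift: the legacy line 23/31 = 74.2%, Line 1 150/247 = 60.7% → the legacy line
Swing shift: the legacy line 102/271 = 37.6%, Line 1 2/7 = 28.6% → the legacy line
Night shift: the legacy line 47/95 = 49.5%, Line 1 52/137 = 38.0% → the legacy line
Overall: the legacy line 172/397 = 43.3%, Line 1 204/391 = 52.2% → Line 1
The legacy line wins each shift group but Line 1 wins overall — the comparison reverses. The legacy line's units skew toward swing shift, which has a lower base rate.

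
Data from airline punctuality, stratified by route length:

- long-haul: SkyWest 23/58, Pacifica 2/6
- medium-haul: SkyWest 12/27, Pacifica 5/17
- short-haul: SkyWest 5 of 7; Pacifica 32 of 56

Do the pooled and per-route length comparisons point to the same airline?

Long-haul: SkyWest 23/58 = 39.7%, Pacifica 2/6 = 33.3% → SkyWest
Medium-haul: SkyWest 12/27 = 44.4%, Pacifica 5/17 = 29.4% → SkyWest
Short-haul: SkyWest 5/7 = 71.4%, Pacifica 32/56 = 57.1% → SkyWest
Overall: SkyWest 40/92 = 43.5%, Pacifica 39/79 = 49.4% → Pacifica
SkyWest wins each route group but Pacifica wins overall — the comparison reverses. SkyWest's flights skew toward long-haul, which has a lower base rate.

No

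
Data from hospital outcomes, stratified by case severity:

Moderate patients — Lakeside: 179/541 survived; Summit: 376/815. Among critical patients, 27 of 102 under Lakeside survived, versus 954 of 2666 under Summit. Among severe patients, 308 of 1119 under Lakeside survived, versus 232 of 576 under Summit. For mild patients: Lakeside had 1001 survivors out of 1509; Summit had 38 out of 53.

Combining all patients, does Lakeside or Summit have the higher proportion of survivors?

Lakeside

Moderate: Lakeside 179/541 = 33.1%, Summit 376/815 = 46.1% → Summit
Critical: Lakeside 27/102 = 26.5%, Summit 954/2666 = 35.8% → Summit
Severe: Lakeside 308/1119 = 27.5%, Summit 232/576 = 40.3% → Summit
Mild: Lakeside 1001/1509 = 66.3%, Summit 38/53 = 71.7% → Summit
Overall: Lakeside 1515/3271 = 46.3%, Summit 1600/4110 = 38.9% → Lakeside
(Summit wins every case group but Lakeside wins overall — Summit's patients skew toward the low-rate critical group.)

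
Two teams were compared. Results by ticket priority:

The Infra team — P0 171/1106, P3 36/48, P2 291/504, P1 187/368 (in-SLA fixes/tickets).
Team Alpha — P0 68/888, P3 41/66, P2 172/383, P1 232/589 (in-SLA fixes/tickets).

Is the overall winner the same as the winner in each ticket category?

Yes

P0: the Infra team 171/1106 = 15.5%, Team Alpha 68/888 = 7.7% → the Infra team
P3: the Infra team 36/48 = 75.0%, Team Alpha 41/66 = 62.1% → the Infra team
P2: the Infra team 291/504 = 57.7%, Team Alpha 172/383 = 44.9% → the Infra team
P1: the Infra team 187/368 = 50.8%, Team Alpha 232/589 = 39.4% → the Infra team
Overall: the Infra team 685/2026 = 33.8%, Team Alpha 513/1926 = 26.6% → the Infra team
The Infra team wins overall and in every ticket group — no reversal.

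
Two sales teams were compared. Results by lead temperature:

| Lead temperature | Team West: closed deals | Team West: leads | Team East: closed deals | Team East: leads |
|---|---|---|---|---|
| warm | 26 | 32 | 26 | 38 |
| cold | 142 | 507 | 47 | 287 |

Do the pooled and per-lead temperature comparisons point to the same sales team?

Warm: Team West 26/32 = 81.2%, Team East 26/38 = 68.4% → Team West
Cold: Team West 142/507 = 28.0%, Team East 47/287 = 16.4% → Team West
Overall: Team West 168/539 = 31.2%, Team East 73/325 = 22.5% → Team West
Team West wins overall and in every lead group — no reversal.

Yes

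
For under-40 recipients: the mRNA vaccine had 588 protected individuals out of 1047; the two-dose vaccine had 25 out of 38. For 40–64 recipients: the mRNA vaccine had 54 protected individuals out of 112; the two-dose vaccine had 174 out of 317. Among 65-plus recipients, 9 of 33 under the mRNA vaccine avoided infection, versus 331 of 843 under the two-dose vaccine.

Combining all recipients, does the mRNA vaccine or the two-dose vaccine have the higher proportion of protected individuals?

Under-40: the mRNA vaccine 588/1047 = 56.2%, the two-dose vaccine 25/38 = 65.8% → the two-dose vaccine
40–64: the mRNA vaccine 54/112 = 48.2%, the two-dose vaccine 174/317 = 54.9% → the two-dose vaccine
65-plus: the mRNA vaccine 9/33 = 27.3%, the two-dose vaccine 331/843 = 39.3% → the two-dose vaccine
Overall: the mRNA vaccine 651/1192 = 54.6%, the two-dose vaccine 530/1198 = 44.2% → the mRNA vaccine
(The two-dose vaccine wins every age group but the mRNA vaccine wins overall — the two-dose vaccine's recipients skew toward the low-rate 65-plus group.)

the mRNA vaccine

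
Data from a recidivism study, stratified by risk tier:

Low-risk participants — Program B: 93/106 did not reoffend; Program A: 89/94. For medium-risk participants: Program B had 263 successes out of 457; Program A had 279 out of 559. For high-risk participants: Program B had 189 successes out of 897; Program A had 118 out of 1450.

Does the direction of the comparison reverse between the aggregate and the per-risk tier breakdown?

Low-risk: Program B 93/106 = 87.7%, Program A 89/94 = 94.7% → Program A
Medium-risk: Program B 263/457 = 57.5%, Program A 279/559 = 49.9% → Program B
High-risk: Program B 189/897 = 21.1%, Program A 118/1450 = 8.1% → Program B
Overall: Program B 545/1460 = 37.3%, Program A 486/2103 = 23.1% → Program B
Neither sweeps: Program B wins 2 of 3 groups, Program A wins 1. Program B wins overall but not every group — no Simpson reversal.

No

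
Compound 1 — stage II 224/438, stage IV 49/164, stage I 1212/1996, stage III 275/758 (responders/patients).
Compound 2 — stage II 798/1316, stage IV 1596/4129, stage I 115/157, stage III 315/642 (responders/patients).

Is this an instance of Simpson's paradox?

Yes

Stage II: Compound 1 224/438 = 51.1%, Compound 2 798/1316 = 60.6% → Compound 2
Stage IV: Compound 1 49/164 = 29.9%, Compound 2 1596/4129 = 38.7% → Compound 2
Stage I: Compound 1 1212/1996 = 60.7%, Compound 2 115/157 = 73.2% → Compound 2
Stage III: Compound 1 275/758 = 36.3%, Compound 2 315/642 = 49.1% → Compound 2
Overall: Compound 1 1760/3356 = 52.4%, Compound 2 2824/6244 = 45.2% → Compound 1
Compound 2 wins each disease group but Compound 1 wins overall — the comparison reverses. Compound 2's patients skew toward stage IV, which has a lower base rate.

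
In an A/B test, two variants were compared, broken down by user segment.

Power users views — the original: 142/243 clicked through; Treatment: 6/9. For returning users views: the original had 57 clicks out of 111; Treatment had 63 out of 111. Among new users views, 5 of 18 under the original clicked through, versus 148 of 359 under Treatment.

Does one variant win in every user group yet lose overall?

Yes

Power users: the original 142/243 = 58.4%, Treatment 6/9 = 66.7% → Treatment
Returning users: the original 57/111 = 51.4%, Treatment 63/111 = 56.8% → Treatment
New users: the original 5/18 = 27.8%, Treatment 148/359 = 41.2% → Treatment
Overall: the original 204/372 = 54.8%, Treatment 217/479 = 45.3% → the original
Treatment wins each user group but the original wins overall — the comparison reverses. Treatment's views skew toward new users, which has a lower base rate.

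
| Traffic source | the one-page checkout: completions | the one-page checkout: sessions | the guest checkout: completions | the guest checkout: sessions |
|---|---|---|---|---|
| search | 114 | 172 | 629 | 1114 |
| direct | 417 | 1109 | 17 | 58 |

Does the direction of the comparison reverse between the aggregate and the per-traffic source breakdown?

Yes

Search: the one-page checkout 114/172 = 66.3%, the guest checkout 629/1114 = 56.5% → the one-page checkout
Direct: the one-page checkout 417/1109 = 37.6%, the guest checkout 17/58 = 29.3% → the one-page checkout
Overall: the one-page checkout 531/1281 = 41.5%, the guest checkout 646/1172 = 55.1% → the guest checkout
The one-page checkout wins each traffic group but the guest checkout wins overall — the comparison reverses. The one-page checkout's sessions skew toward direct, which has a lower base rate.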